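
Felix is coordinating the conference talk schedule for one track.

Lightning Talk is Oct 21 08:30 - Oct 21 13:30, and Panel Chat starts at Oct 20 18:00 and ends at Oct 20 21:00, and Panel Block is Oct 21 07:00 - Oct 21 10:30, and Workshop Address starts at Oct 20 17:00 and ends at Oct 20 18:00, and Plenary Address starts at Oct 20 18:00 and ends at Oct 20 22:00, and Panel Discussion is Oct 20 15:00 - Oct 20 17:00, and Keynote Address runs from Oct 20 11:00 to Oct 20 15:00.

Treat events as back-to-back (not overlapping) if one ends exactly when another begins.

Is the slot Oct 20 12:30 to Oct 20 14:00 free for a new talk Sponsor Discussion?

Keynote Address: starts Oct 20 11:00 before Sponsor Discussion ends Oct 20 14:00, and ends Oct 20 15:00 after Sponsor Discussion starts Oct 20 12:30 → overlap.
Panel Discussion: starts Oct 20 15:00 at or after Sponsor Discussion ends Oct 20 14:00 → clear.
Workshop Address: starts Oct 20 17:00 at or after Sponsor Discussion ends Oct 20 14:00 → clear.
Plenary Address: starts Oct 20 18:00 at or after Sponsor Discussion ends Oct 20 14:00 → clear.
Panel Chat: starts Oct 20 18:00 at or after Sponsor Discussion ends Oct 20 14:00 → clear.
Panel Block: starts Oct 21 07:00 at or after Sponsor Discussion ends Oct 20 14:00 → clear.
Lightning Talk: starts Oct 21 08:30 at or after Sponsor Discussion ends Oct 20 14:00 → clear.
Sponsor Discussion overlaps Keynote Address.

No — it overlaps Keynote Address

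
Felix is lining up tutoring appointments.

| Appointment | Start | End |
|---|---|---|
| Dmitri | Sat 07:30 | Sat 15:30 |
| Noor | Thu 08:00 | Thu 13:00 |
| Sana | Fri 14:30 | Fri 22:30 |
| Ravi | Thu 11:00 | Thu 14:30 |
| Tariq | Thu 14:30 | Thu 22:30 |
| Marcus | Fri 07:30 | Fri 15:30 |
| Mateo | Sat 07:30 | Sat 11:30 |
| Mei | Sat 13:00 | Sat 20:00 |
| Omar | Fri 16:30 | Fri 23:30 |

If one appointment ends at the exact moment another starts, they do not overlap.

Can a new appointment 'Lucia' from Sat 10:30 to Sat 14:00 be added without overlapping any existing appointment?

No — it overlaps Dmitri, Mateo, Mei

Noor: ends Thu 13:00 at or before Lucia starts Sat 10:30 → clear.
Ravi: ends Thu 14:30 at or before Lucia starts Sat 10:30 → clear.
Tariq: ends Thu 22:30 at or before Lucia starts Sat 10:30 → clear.
Marcus: ends Fri 15:30 at or before Lucia starts Sat 10:30 → clear.
Sana: ends Fri 22:30 at or before Lucia starts Sat 10:30 → clear.
Omar: ends Fri 23:30 at or before Lucia starts Sat 10:30 → clear.
Mateo: starts Sat 07:30 before Lucia ends Sat 14:00, and ends Sat 11:30 after Lucia starts Sat 10:30 → overlap.
Dmitri: starts Sat 07:30 before Lucia ends Sat 14:00, and ends Sat 15:30 after Lucia starts Sat 10:30 → overlap.
Mei: starts Sat 13:00 before Lucia ends Sat 14:00, and ends Sat 20:00 after Lucia starts Sat 10:30 → overlap.
Lucia overlaps Mateo, Mei, Dmitri.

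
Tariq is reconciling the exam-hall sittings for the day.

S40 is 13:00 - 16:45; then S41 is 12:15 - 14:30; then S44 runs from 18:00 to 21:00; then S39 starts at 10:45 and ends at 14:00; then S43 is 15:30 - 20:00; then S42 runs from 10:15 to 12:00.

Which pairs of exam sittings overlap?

S39 & S40, S39 & S41, S39 & S42, S40 & S41, S40 & S43, S43 & S44

Sorted by start: S42, S39, S41, S40, S43, S44.
S39 starts before S42 ends → S42 and S39 overlap.
S41 starts after S42 ends, so nothing later overlaps S42 either.
S41 starts before S39 ends → S39 and S41 overlap.
S40 starts before S39 ends → S39 and S40 overlap.
S43 starts after S39 ends, so nothing later overlaps S39 either.
S40 starts before S41 ends → S41 and S40 overlap.
S43 starts after S41 ends, so nothing later overlaps S41 either.
S43 starts before S40 ends → S40 and S43 overlap.
S44 starts after S40 ends.
S44 starts before S43 ends → S43 and S44 overlap.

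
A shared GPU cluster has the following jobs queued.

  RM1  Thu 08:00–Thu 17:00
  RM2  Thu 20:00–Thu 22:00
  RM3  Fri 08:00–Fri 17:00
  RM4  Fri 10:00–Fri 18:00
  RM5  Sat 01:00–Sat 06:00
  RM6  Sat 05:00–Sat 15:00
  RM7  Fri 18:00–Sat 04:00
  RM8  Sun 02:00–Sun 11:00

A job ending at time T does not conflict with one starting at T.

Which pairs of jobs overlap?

RM3 & RM4, RM5 & RM6, RM5 & RM7

Sorted by start: RM1, RM2, RM3, RM4, RM7, RM5, RM6, RM8.
RM2 starts after RM1 ends, so RM1 has no further overlaps.
RM3 starts after RM2 ends, so RM2 has no further overlaps.
RM4 starts before RM3 ends → RM3 and RM4 overlap.
RM7 starts after RM3 ends, so RM3 has no further overlaps.
RM7 starts exactly when RM4 ends (back-to-back, no overlap), so RM4 has no further overlaps.
RM5 starts before RM7 ends → RM7 and RM5 overlap.
RM6 starts after RM7 ends, so RM7 has no further overlaps.
RM6 starts before RM5 ends → RM5 and RM6 overlap.
RM8 starts after RM5 ends.
RM8 starts after RM6 ends.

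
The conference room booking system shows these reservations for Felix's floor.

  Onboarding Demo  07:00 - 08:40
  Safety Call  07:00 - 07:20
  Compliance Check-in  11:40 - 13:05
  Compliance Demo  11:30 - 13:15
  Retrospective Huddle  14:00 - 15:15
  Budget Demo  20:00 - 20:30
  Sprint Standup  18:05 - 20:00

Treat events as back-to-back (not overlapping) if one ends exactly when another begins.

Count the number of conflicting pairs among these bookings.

2

Sorted by start: Onboarding Demo, Safety Call, Compliance Demo, Compliance Check-in, Retrospective Huddle, Sprint Standup, Budget Demo.
Safety Call starts before Onboarding Demo ends → Onboarding Demo and Safety Call overlap.
Compliance Demo starts after Onboarding Demo ends, so nothing later overlaps Onboarding Demo either.
Compliance Demo starts after Safety Call ends, so nothing later overlaps Safety Call either.
Compliance Check-in starts before Compliance Demo ends → Compliance Demo and Compliance Check-in overlap.
Retrospective Huddle starts after Compliance Demo ends, so nothing later overlaps Compliance Demo either.
Retrospective Huddle starts after Compliance Check-in ends, so nothing later overlaps Compliance Check-in either.
Sprint Standup starts after Retrospective Huddle ends, so nothing later overlaps Retrospective Huddle either.
Budget Demo starts exactly when Sprint Standup ends (back-to-back, no overlap).
Overlapping pairs: Compliance Check-in & Compliance Demo, Onboarding Demo & Safety Call — 2 in total.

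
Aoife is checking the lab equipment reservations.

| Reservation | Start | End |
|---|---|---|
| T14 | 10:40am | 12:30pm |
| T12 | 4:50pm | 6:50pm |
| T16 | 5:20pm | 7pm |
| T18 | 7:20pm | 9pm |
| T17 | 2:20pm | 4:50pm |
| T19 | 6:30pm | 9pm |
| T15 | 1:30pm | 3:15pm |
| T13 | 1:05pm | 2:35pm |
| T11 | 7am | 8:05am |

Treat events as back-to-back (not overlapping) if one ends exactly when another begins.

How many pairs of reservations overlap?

7

Sorted by start: T11, T14, T13, T15, T17, T12, T16, T19, T18.
T14 starts after T11 ends — done with T11.
T13 starts after T14 ends — done with T14.
T15 starts before T13 ends → T13 and T15 overlap.
T17 starts before T13 ends → T13 and T17 overlap.
T12 starts after T13 ends — done with T13.
T17 starts before T15 ends → T15 and T17 overlap.
T12 starts after T15 ends — done with T15.
T12 starts exactly when T17 ends (back-to-back, no overlap) — done with T17.
T16 starts before T12 ends → T12 and T16 overlap.
T19 starts before T12 ends → T12 and T19 overlap.
T18 starts after T12 ends.
T19 starts before T16 ends → T16 and T19 overlap.
T18 starts after T16 ends.
T18 starts before T19 ends → T19 and T18 overlap.
Overlapping pairs: T12 & T16, T12 & T19, T13 & T15, T13 & T17, T15 & T17, T16 & T19, T18 & T19 — 7 in total.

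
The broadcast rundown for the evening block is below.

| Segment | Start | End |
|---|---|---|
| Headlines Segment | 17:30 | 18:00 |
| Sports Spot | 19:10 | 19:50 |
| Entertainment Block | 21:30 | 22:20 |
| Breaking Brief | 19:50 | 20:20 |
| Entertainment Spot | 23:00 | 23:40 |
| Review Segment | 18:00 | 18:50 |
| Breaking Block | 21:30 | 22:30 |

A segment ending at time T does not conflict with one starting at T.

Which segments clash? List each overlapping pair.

Two intervals overlap when each starts before the other ends.
Sorted by start: Headlines Segment, Review Segment, Sports Spot, Breaking Brief, Breaking Block, Entertainment Block, Entertainment Spot.
Review Segment starts exactly when Headlines Segment ends (back-to-back, no overlap); Headlines Segment is clear from here.
Sports Spot starts after Review Segment ends; Review Segment is clear from here.
Breaking Brief starts exactly when Sports Spot ends (back-to-back, no overlap); Sports Spot is clear from here.
Breaking Block starts after Breaking Brief ends; Breaking Brief is clear from here.
Entertainment Block starts before Breaking Block ends → Breaking Block and Entertainment Block overlap.
Entertainment Spot starts after Breaking Block ends.
Entertainment Spot starts after Entertainment Block ends.

Breaking Block & Entertainment Block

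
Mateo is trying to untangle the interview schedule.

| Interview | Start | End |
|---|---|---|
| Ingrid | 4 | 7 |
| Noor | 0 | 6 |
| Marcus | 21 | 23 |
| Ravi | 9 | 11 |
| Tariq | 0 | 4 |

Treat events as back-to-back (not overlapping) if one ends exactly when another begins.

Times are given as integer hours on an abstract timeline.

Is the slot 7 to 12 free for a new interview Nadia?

No — it overlaps Ravi

Tariq: ends 4 at or before Nadia starts 7 → clear.
Noor: ends 6 at or before Nadia starts 7 → clear.
Ingrid: ends 7 at or before Nadia starts 7 → clear.
Ravi: starts 9 before Nadia ends 12, and ends 11 after Nadia starts 7 → overlap.
Marcus: starts 21 at or after Nadia ends 12 → clear.
Nadia overlaps Ravi.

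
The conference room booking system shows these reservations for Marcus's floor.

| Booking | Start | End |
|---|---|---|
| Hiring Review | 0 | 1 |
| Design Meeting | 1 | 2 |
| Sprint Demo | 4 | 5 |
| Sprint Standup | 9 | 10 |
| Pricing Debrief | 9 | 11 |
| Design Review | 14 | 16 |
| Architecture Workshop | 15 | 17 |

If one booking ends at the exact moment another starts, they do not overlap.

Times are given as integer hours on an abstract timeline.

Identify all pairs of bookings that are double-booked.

Architecture Workshop & Design Review, Pricing Debrief & Sprint Standup

Sorted by start: Hiring Review, Design Meeting, Sprint Demo, Sprint Standup, Pricing Debrief, Design Review, Architecture Workshop.
Design Meeting starts exactly when Hiring Review ends (back-to-back, no overlap), so Hiring Review has no further overlaps.
Sprint Demo starts after Design Meeting ends, so Design Meeting has no further overlaps.
Sprint Standup starts after Sprint Demo ends, so Sprint Demo has no further overlaps.
Pricing Debrief starts before Sprint Standup ends → Sprint Standup and Pricing Debrief overlap.
Design Review starts after Sprint Standup ends, so Sprint Standup has no further overlaps.
Design Review starts after Pricing Debrief ends, so Pricing Debrief has no further overlaps.
Architecture Workshop starts before Design Review ends → Design Review and Architecture Workshop overlap.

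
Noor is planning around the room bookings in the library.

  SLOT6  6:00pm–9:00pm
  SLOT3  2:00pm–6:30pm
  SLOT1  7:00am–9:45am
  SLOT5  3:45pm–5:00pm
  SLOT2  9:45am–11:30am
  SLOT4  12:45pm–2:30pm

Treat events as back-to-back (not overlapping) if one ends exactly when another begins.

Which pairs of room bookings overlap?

SLOT3 & SLOT4, SLOT3 & SLOT5, SLOT3 & SLOT6

Sorted by start: SLOT1, SLOT2, SLOT4, SLOT3, SLOT5, SLOT6.
SLOT2 starts exactly when SLOT1 ends (back-to-back, no overlap), so SLOT1 has no further overlaps.
SLOT4 starts after SLOT2 ends, so SLOT2 has no further overlaps.
SLOT3 starts before SLOT4 ends → SLOT4 and SLOT3 overlap.
SLOT5 starts after SLOT4 ends, so SLOT4 has no further overlaps.
SLOT5 starts before SLOT3 ends → SLOT3 and SLOT5 overlap.
SLOT6 starts before SLOT3 ends → SLOT3 and SLOT6 overlap.
SLOT6 starts after SLOT5 ends.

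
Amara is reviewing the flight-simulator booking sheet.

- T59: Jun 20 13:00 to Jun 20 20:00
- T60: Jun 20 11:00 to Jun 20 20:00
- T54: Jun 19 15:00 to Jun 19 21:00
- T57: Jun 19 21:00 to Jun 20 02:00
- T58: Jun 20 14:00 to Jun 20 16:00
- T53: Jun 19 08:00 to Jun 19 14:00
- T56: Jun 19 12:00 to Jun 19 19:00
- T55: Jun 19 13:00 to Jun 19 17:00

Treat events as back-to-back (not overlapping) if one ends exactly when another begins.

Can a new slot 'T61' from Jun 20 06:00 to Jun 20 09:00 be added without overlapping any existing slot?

Yes — the slot is free

T53: ends Jun 19 14:00 at or before T61 starts Jun 20 06:00 → clear.
T56: ends Jun 19 19:00 at or before T61 starts Jun 20 06:00 → clear.
T55: ends Jun 19 17:00 at or before T61 starts Jun 20 06:00 → clear.
T54: ends Jun 19 21:00 at or before T61 starts Jun 20 06:00 → clear.
T57: ends Jun 20 02:00 at or before T61 starts Jun 20 06:00 → clear.
T60: starts Jun 20 11:00 at or after T61 ends Jun 20 09:00 → clear.
T59: starts Jun 20 13:00 at or after T61 ends Jun 20 09:00 → clear.
T58: starts Jun 20 14:00 at or after T61 ends Jun 20 09:00 → clear.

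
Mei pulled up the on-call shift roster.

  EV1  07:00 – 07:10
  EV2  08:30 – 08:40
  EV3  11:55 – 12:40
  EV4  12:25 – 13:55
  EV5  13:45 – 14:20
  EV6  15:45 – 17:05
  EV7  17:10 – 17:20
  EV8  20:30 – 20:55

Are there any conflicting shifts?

Yes

Two intervals overlap when each starts before the other ends.
Sorted by start: EV1, EV2, EV3, EV4, EV5, EV6, EV7, EV8.
EV2 starts after EV1 ends — done with EV1.
EV3 starts after EV2 ends — done with EV2.
EV4 starts before EV3 ends → EV3 and EV4 overlap.
That's a conflict, so the schedule is not conflict-free.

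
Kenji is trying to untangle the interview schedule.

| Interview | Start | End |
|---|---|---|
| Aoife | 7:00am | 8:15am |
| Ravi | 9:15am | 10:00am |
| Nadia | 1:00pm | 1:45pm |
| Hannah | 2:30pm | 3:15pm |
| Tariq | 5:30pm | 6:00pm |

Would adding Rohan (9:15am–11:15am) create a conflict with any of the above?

Yes — it overlaps Ravi

Aoife: ends 8:15am at or before Rohan starts 9:15am → clear.
Ravi: starts 9:15am before Rohan ends 11:15am, and ends 10:00am after Rohan starts 9:15am → overlap.
Nadia: starts 1:00pm at or after Rohan ends 11:15am → clear.
Hannah: starts 2:30pm at or after Rohan ends 11:15am → clear.
Tariq: starts 5:30pm at or after Rohan ends 11:15am → clear.
Rohan overlaps Ravi.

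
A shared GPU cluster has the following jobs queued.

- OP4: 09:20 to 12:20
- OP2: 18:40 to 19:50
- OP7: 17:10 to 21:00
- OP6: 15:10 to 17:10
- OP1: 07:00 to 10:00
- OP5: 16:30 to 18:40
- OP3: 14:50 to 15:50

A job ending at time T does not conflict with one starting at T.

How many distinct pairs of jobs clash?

5

Sorted by start: OP1, OP4, OP3, OP6, OP5, OP7, OP2.
OP4 starts before OP1 ends → OP1 and OP4 overlap.
OP3 starts after OP1 ends, so OP1 has no further overlaps.
OP3 starts after OP4 ends, so OP4 has no further overlaps.
OP6 starts before OP3 ends → OP3 and OP6 overlap.
OP5 starts after OP3 ends, so OP3 has no further overlaps.
OP5 starts before OP6 ends → OP6 and OP5 overlap.
OP7 starts exactly when OP6 ends (back-to-back, no overlap), so OP6 has no further overlaps.
OP7 starts before OP5 ends → OP5 and OP7 overlap.
OP2 starts exactly when OP5 ends (back-to-back, no overlap).
OP2 starts before OP7 ends → OP7 and OP2 overlap.
Overlapping pairs: OP1 & OP4, OP2 & OP7, OP3 & OP6, OP5 & OP6, OP5 & OP7 — 5 in total.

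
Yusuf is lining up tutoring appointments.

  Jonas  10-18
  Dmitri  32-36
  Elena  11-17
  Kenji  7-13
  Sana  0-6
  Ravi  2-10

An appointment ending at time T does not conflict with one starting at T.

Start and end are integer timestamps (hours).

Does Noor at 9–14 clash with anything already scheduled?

Yes — it overlaps Elena, Jonas, Kenji, Ravi

Sana: ends 6 at or before Noor starts 9 → clear.
Ravi: starts 2 before Noor ends 14, and ends 10 after Noor starts 9 → overlap.
Kenji: starts 7 before Noor ends 14, and ends 13 after Noor starts 9 → overlap.
Jonas: starts 10 before Noor ends 14, and ends 18 after Noor starts 9 → overlap.
Elena: starts 11 before Noor ends 14, and ends 17 after Noor starts 9 → overlap.
Dmitri: starts 32 at or after Noor ends 14 → clear.
Noor overlaps Ravi, Elena, Kenji, Jonas.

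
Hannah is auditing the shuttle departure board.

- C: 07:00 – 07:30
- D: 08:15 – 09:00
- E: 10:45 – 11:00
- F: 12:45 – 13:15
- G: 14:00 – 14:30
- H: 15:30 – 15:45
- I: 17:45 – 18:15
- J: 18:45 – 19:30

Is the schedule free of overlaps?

Check each pair: they overlap iff neither finishes before the other starts.
Sorted by start: C, D, E, F, G, H, I, J.
D starts after C ends, so C has no further overlaps.
E starts after D ends, so D has no further overlaps.
F starts after E ends, so E has no further overlaps.
G starts after F ends, so F has no further overlaps.
H starts after G ends, so G has no further overlaps.
I starts after H ends, so H has no further overlaps.
J starts after I ends.
Every pair is clear; the schedule has no overlaps.

Yes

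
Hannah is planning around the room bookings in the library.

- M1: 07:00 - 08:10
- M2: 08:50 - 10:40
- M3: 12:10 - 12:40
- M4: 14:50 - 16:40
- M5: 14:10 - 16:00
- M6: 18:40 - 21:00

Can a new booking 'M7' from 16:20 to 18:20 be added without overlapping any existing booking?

No — it overlaps M4

M1: ends 08:10 at or before M7 starts 16:20 → clear.
M2: ends 10:40 at or before M7 starts 16:20 → clear.
M3: ends 12:40 at or before M7 starts 16:20 → clear.
M5: ends 16:00 at or before M7 starts 16:20 → clear.
M4: starts 14:50 before M7 ends 18:20, and ends 16:40 after M7 starts 16:20 → overlap.
M6: starts 18:40 at or after M7 ends 18:20 → clear.
M7 overlaps M4.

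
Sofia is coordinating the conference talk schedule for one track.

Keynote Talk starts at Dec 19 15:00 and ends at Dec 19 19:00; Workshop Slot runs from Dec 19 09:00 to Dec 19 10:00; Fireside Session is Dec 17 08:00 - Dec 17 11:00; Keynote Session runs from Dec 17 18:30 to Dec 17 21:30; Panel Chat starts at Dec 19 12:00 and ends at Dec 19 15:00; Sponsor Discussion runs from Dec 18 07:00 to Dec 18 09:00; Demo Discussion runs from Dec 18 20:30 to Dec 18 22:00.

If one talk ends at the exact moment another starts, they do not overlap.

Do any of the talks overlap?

Two intervals overlap when each starts before the other ends.
Sorted by start: Fireside Session, Keynote Session, Sponsor Discussion, Demo Discussion, Workshop Slot, Panel Chat, Keynote Talk.
Keynote Session starts after Fireside Session ends, so Fireside Session has no further overlaps.
Sponsor Discussion starts after Keynote Session ends, so Keynote Session has no further overlaps.
Demo Discussion starts after Sponsor Discussion ends, so Sponsor Discussion has no further overlaps.
Workshop Slot starts after Demo Discussion ends, so Demo Discussion has no further overlaps.
Panel Chat starts after Workshop Slot ends, so Workshop Slot has no further overlaps.
Keynote Talk starts exactly when Panel Chat ends (back-to-back, no overlap).
Every pair is clear; the schedule has no overlaps.

No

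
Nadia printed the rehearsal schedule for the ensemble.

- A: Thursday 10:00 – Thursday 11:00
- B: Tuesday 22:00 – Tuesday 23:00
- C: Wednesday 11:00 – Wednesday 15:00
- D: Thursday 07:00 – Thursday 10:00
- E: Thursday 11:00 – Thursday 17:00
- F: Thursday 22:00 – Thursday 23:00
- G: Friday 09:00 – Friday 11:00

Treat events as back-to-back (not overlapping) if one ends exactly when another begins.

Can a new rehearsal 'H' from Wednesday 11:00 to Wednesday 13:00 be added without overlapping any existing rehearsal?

No — it overlaps C

B: ends Tuesday 23:00 at or before H starts Wednesday 11:00 → clear.
C: starts Wednesday 11:00 before H ends Wednesday 13:00, and ends Wednesday 15:00 after H starts Wednesday 11:00 → overlap.
D: starts Thursday 07:00 at or after H ends Wednesday 13:00 → clear.
A: starts Thursday 10:00 at or after H ends Wednesday 13:00 → clear.
E: starts Thursday 11:00 at or after H ends Wednesday 13:00 → clear.
F: starts Thursday 22:00 at or after H ends Wednesday 13:00 → clear.
G: starts Friday 09:00 at or after H ends Wednesday 13:00 → clear.
H overlaps C.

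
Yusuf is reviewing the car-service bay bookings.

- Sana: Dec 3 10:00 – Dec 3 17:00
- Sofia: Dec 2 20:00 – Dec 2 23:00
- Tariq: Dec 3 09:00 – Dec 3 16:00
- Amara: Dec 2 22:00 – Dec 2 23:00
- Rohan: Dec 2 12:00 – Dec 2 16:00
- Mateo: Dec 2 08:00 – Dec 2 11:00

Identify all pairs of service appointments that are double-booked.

Sorted by start: Mateo, Rohan, Sofia, Amara, Tariq, Sana.
Rohan starts after Mateo ends — done with Mateo.
Sofia starts after Rohan ends — done with Rohan.
Amara starts before Sofia ends → Sofia and Amara overlap.
Tariq starts after Sofia ends — done with Sofia.
Tariq starts after Amara ends — done with Amara.
Sana starts before Tariq ends → Tariq and Sana overlap.

Amara & Sofia, Sana & Tariq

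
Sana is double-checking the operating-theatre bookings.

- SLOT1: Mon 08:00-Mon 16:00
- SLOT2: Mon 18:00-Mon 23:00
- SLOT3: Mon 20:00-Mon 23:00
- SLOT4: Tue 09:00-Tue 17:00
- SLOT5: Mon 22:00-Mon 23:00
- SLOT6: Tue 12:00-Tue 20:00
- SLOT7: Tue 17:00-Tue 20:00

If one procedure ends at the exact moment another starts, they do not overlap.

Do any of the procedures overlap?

Yes

Check each pair: they overlap iff neither finishes before the other starts.
Sorted by start: SLOT1, SLOT2, SLOT3, SLOT5, SLOT4, SLOT6, SLOT7.
SLOT2 starts after SLOT1 ends — done with SLOT1.
SLOT3 starts before SLOT2 ends → SLOT2 and SLOT3 overlap.
That's a conflict, so the schedule is not conflict-free.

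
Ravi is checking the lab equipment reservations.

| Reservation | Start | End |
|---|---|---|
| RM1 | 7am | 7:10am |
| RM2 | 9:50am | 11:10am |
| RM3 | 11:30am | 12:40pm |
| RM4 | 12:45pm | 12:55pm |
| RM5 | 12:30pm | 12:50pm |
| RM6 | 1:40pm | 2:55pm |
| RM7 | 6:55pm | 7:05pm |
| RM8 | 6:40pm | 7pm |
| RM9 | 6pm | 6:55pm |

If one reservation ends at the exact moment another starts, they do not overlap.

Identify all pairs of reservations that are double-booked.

Sorted by start: RM1, RM2, RM3, RM5, RM4, RM6, RM9, RM8, RM7.
RM2 starts after RM1 ends; RM1 is clear from here.
RM3 starts after RM2 ends; RM2 is clear from here.
RM5 starts before RM3 ends → RM3 and RM5 overlap.
RM4 starts after RM3 ends; RM3 is clear from here.
RM4 starts before RM5 ends → RM5 and RM4 overlap.
RM6 starts after RM5 ends; RM5 is clear from here.
RM6 starts after RM4 ends; RM4 is clear from here.
RM9 starts after RM6 ends; RM6 is clear from here.
RM8 starts before RM9 ends → RM9 and RM8 overlap.
RM7 starts exactly when RM9 ends (back-to-back, no overlap).
RM7 starts before RM8 ends → RM8 and RM7 overlap.

RM3 & RM5, RM4 & RM5, RM7 & RM8, RM8 & RM9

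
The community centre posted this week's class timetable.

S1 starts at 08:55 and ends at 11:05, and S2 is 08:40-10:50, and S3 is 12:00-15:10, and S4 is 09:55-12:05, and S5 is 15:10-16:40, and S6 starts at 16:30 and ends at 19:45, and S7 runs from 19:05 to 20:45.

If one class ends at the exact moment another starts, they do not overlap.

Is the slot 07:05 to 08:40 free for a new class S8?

Yes — the slot is free

S2: starts 08:40 at or after S8 ends 08:40 → clear.
S1: starts 08:55 at or after S8 ends 08:40 → clear.
S4: starts 09:55 at or after S8 ends 08:40 → clear.
S3: starts 12:00 at or after S8 ends 08:40 → clear.
S5: starts 15:10 at or after S8 ends 08:40 → clear.
S6: starts 16:30 at or after S8 ends 08:40 → clear.
S7: starts 19:05 at or after S8 ends 08:40 → clear.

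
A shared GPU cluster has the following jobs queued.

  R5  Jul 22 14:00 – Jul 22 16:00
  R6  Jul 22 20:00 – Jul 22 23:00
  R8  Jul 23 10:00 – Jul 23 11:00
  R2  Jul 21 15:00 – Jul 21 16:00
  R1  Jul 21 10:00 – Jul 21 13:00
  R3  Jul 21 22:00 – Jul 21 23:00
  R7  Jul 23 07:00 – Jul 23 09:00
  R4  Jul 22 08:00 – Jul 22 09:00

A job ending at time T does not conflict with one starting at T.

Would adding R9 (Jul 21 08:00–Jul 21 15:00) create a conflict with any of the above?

Yes — it overlaps R1

R1: starts Jul 21 10:00 before R9 ends Jul 21 15:00, and ends Jul 21 13:00 after R9 starts Jul 21 08:00 → overlap.
R2: starts Jul 21 15:00 at or after R9 ends Jul 21 15:00 → clear.
R3: starts Jul 21 22:00 at or after R9 ends Jul 21 15:00 → clear.
R4: starts Jul 22 08:00 at or after R9 ends Jul 21 15:00 → clear.
R5: starts Jul 22 14:00 at or after R9 ends Jul 21 15:00 → clear.
R6: starts Jul 22 20:00 at or after R9 ends Jul 21 15:00 → clear.
R7: starts Jul 23 07:00 at or after R9 ends Jul 21 15:00 → clear.
R8: starts Jul 23 10:00 at or after R9 ends Jul 21 15:00 → clear.
R9 overlaps R1.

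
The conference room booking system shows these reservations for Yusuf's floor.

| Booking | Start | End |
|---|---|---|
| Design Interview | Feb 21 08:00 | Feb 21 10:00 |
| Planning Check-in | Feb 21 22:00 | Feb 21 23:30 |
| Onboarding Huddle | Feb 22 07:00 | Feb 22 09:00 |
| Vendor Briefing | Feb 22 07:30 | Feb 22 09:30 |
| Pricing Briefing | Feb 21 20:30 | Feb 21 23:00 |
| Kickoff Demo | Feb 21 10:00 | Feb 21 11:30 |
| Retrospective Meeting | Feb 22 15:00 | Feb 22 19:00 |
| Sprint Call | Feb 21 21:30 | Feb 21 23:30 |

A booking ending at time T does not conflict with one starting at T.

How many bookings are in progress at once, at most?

Sort all start/end points and keep a running count:
Feb 21 08:00 start Design Interview → 1
Feb 21 10:00 end Design Interview → 0
Feb 21 10:00 start Kickoff Demo → 1
Feb 21 11:30 end Kickoff Demo → 0
Feb 21 20:30 start Pricing Briefing → 1
Feb 21 21:30 start Sprint Call → 2
Feb 21 22:00 start Planning Check-in → 3
Feb 21 23:00 end Pricing Briefing → 2
Feb 21 23:30 end Planning Check-in → 1
Feb 21 23:30 end Sprint Call → 0
Feb 22 07:00 start Onboarding Huddle → 1
Feb 22 07:30 start Vendor Briefing → 2
Feb 22 09:00 end Onboarding Huddle → 1
Feb 22 09:30 end Vendor Briefing → 0
Feb 22 15:00 start Retrospective Meeting → 1
Feb 22 19:00 end Retrospective Meeting → 0
Peak is 3, at Feb 21 22:00 (Planning Check-in, Pricing Briefing, Sprint Call).

3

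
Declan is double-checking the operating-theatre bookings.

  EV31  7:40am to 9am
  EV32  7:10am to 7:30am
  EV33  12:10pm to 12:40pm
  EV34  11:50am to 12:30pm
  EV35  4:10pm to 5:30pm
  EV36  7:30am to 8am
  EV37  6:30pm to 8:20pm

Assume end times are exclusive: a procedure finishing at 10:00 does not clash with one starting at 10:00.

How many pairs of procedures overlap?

Sorted by start: EV32, EV36, EV31, EV34, EV33, EV35, EV37.
EV36 starts exactly when EV32 ends (back-to-back, no overlap) — done with EV32.
EV31 starts before EV36 ends → EV36 and EV31 overlap.
EV34 starts after EV36 ends — done with EV36.
EV34 starts after EV31 ends — done with EV31.
EV33 starts before EV34 ends → EV34 and EV33 overlap.
EV35 starts after EV34 ends — done with EV34.
EV35 starts after EV33 ends — done with EV33.
EV37 starts after EV35 ends.
Overlapping pairs: EV31 & EV36, EV33 & EV34 — 2 in total.

2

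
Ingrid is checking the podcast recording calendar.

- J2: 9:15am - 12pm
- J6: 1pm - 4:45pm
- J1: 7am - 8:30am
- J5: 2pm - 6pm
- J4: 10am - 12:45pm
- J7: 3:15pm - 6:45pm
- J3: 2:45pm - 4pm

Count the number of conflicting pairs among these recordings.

7

Sorted by start: J1, J2, J4, J6, J5, J3, J7.
J2 starts after J1 ends; J1 is clear from here.
J4 starts before J2 ends → J2 and J4 overlap.
J6 starts after J2 ends; J2 is clear from here.
J6 starts after J4 ends; J4 is clear from here.
J5 starts before J6 ends → J6 and J5 overlap.
J3 starts before J6 ends → J6 and J3 overlap.
J7 starts before J6 ends → J6 and J7 overlap.
J3 starts before J5 ends → J5 and J3 overlap.
J7 starts before J5 ends → J5 and J7 overlap.
J7 starts before J3 ends → J3 and J7 overlap.
Overlapping pairs: J2 & J4, J3 & J5, J3 & J6, J3 & J7, J5 & J6, J5 & J7, J6 & J7 — 7 in total.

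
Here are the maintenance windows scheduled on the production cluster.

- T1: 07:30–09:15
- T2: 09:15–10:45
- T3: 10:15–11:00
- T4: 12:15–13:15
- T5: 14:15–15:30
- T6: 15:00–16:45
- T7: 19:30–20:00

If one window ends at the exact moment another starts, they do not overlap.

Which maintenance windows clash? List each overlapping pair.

Sorted by start: T1, T2, T3, T4, T5, T6, T7.
T2 starts exactly when T1 ends (back-to-back, no overlap) — done with T1.
T3 starts before T2 ends → T2 and T3 overlap.
T4 starts after T2 ends — done with T2.
T4 starts after T3 ends — done with T3.
T5 starts after T4 ends — done with T4.
T6 starts before T5 ends → T5 and T6 overlap.
T7 starts after T5 ends.
T7 starts after T6 ends.

T2 & T3, T5 & T6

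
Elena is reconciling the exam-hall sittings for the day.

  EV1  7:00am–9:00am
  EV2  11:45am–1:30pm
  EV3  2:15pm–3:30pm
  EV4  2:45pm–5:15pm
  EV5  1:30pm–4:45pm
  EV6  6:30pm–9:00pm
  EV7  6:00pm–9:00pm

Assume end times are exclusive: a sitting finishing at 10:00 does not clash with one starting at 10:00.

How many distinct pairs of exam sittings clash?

Sorted by start: EV1, EV2, EV5, EV3, EV4, EV7, EV6.
EV2 starts after EV1 ends; EV1 is clear from here.
EV5 starts exactly when EV2 ends (back-to-back, no overlap); EV2 is clear from here.
EV3 starts before EV5 ends → EV5 and EV3 overlap.
EV4 starts before EV5 ends → EV5 and EV4 overlap.
EV7 starts after EV5 ends; EV5 is clear from here.
EV4 starts before EV3 ends → EV3 and EV4 overlap.
EV7 starts after EV3 ends; EV3 is clear from here.
EV7 starts after EV4 ends; EV4 is clear from here.
EV6 starts before EV7 ends → EV7 and EV6 overlap.
Overlapping pairs: EV3 & EV4, EV3 & EV5, EV4 & EV5, EV6 & EV7 — 4 in total.

4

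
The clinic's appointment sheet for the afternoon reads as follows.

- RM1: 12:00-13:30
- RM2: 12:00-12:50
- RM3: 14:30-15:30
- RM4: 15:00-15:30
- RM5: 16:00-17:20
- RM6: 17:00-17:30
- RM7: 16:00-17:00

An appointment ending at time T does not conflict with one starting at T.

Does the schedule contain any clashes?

Yes

Sorted by start: RM1, RM2, RM3, RM4, RM5, RM7, RM6.
RM2 starts before RM1 ends → RM1 and RM2 overlap.
That's a conflict, so the schedule is not conflict-free.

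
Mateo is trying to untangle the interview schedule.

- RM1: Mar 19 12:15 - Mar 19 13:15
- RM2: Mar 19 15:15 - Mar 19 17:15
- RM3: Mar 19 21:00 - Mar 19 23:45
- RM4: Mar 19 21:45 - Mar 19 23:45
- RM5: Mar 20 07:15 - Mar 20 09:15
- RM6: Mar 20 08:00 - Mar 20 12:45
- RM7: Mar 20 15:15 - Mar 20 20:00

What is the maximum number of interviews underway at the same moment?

2

Walk through starts and ends in time order (an end at T is processed before a start at T):
Mar 19 12:15 start RM1 → 1
Mar 19 13:15 end RM1 → 0
Mar 19 15:15 start RM2 → 1
Mar 19 17:15 end RM2 → 0
Mar 19 21:00 start RM3 → 1
Mar 19 21:45 start RM4 → 2
Mar 19 23:45 end RM3 → 1
Mar 19 23:45 end RM4 → 0
Mar 20 07:15 start RM5 → 1
Mar 20 08:00 start RM6 → 2
Mar 20 09:15 end RM5 → 1
Mar 20 12:45 end RM6 → 0
Mar 20 15:15 start RM7 → 1
Mar 20 20:00 end RM7 → 0
Peak is 2, at Mar 19 21:45 (RM3, RM4).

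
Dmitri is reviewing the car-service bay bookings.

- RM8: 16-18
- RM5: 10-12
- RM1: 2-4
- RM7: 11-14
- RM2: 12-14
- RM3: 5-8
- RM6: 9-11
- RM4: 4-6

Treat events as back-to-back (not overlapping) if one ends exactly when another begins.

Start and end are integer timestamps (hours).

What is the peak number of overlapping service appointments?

Sweep the timeline, counting +1 at each start and −1 at each end (ends before starts at a tie):
2 start RM1 → 1
4 end RM1 → 0
4 start RM4 → 1
5 start RM3 → 2
6 end RM4 → 1
8 end RM3 → 0
9 start RM6 → 1
10 start RM5 → 2
11 end RM6 → 1
11 start RM7 → 2
12 end RM5 → 1
12 start RM2 → 2
14 end RM2 → 1
14 end RM7 → 0
16 start RM8 → 1
18 end RM8 → 0
Peak is 2, at 5 (RM3, RM4).

2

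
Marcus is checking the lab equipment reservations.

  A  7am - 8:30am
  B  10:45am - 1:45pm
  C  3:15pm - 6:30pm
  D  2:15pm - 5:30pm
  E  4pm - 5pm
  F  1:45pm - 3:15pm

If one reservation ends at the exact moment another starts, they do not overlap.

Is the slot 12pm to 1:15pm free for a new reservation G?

A: ends 8:30am at or before G starts 12pm → clear.
B: starts 10:45am before G ends 1:15pm, and ends 1:45pm after G starts 12pm → overlap.
F: starts 1:45pm at or after G ends 1:15pm → clear.
D: starts 2:15pm at or after G ends 1:15pm → clear.
C: starts 3:15pm at or after G ends 1:15pm → clear.
E: starts 4pm at or after G ends 1:15pm → clear.
G overlaps B.

No — it overlaps B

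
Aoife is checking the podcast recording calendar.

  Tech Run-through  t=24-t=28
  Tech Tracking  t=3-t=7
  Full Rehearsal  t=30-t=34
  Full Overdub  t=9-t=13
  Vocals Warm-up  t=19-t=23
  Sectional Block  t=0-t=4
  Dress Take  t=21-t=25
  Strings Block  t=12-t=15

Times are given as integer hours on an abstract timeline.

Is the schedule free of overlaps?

Two intervals overlap when each starts before the other ends.
Sorted by start: Sectional Block, Tech Tracking, Full Overdub, Strings Block, Vocals Warm-up, Dress Take, Tech Run-through, Full Rehearsal.
Tech Tracking starts before Sectional Block ends → Sectional Block and Tech Tracking overlap.
That's a conflict, so the schedule is not conflict-free.

No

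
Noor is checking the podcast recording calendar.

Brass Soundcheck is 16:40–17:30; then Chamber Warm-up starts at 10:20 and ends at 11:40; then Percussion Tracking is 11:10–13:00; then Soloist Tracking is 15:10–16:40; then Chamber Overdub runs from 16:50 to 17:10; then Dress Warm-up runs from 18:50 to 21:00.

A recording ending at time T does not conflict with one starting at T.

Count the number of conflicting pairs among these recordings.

Sorted by start: Chamber Warm-up, Percussion Tracking, Soloist Tracking, Brass Soundcheck, Chamber Overdub, Dress Warm-up.
Percussion Tracking starts before Chamber Warm-up ends → Chamber Warm-up and Percussion Tracking overlap.
Soloist Tracking starts after Chamber Warm-up ends, so Chamber Warm-up has no further overlaps.
Soloist Tracking starts after Percussion Tracking ends, so Percussion Tracking has no further overlaps.
Brass Soundcheck starts exactly when Soloist Tracking ends (back-to-back, no overlap), so Soloist Tracking has no further overlaps.
Chamber Overdub starts before Brass Soundcheck ends → Brass Soundcheck and Chamber Overdub overlap.
Dress Warm-up starts after Brass Soundcheck ends.
Dress Warm-up starts after Chamber Overdub ends.
Overlapping pairs: Brass Soundcheck & Chamber Overdub, Chamber Warm-up & Percussion Tracking — 2 in total.

2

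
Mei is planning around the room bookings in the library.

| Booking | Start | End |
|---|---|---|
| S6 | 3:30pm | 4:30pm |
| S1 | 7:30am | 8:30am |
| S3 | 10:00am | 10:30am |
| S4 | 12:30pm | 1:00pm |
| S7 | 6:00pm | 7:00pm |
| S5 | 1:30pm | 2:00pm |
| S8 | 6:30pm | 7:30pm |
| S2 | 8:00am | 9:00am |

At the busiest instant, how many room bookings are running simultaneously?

Sort all start/end points and keep a running count:
7:30am start S1 → 1
8:00am start S2 → 2
8:30am end S1 → 1
9:00am end S2 → 0
10:00am start S3 → 1
10:30am end S3 → 0
12:30pm start S4 → 1
1:00pm end S4 → 0
1:30pm start S5 → 1
2:00pm end S5 → 0
3:30pm start S6 → 1
4:30pm end S6 → 0
6:00pm start S7 → 1
6:30pm start S8 → 2
7:00pm end S7 → 1
7:30pm end S8 → 0
Peak is 2, at 8:00am (S1, S2).

2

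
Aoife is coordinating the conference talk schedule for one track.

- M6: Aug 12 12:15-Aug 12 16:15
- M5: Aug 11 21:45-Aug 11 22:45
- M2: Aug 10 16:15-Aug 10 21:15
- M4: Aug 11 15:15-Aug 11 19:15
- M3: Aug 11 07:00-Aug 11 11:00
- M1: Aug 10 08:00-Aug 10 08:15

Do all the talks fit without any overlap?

Yes

Check each pair: they overlap iff neither finishes before the other starts.
Sorted by start: M1, M2, M3, M4, M5, M6.
M2 starts after M1 ends, so M1 has no further overlaps.
M3 starts after M2 ends, so M2 has no further overlaps.
M4 starts after M3 ends, so M3 has no further overlaps.
M5 starts after M4 ends, so M4 has no further overlaps.
M6 starts after M5 ends.
Every pair is clear; the schedule has no overlaps.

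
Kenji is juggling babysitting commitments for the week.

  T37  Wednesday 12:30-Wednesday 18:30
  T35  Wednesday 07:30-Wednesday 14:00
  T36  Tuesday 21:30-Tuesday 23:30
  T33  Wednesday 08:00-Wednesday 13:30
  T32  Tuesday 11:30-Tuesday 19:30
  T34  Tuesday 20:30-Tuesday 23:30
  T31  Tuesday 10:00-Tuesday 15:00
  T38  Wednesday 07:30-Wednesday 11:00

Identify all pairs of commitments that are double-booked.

T31 & T32, T33 & T35, T33 & T37, T33 & T38, T34 & T36, T35 & T37, T35 & T38

Check each pair: they overlap iff neither finishes before the other starts.
Sorted by start: T31, T32, T34, T36, T35, T38, T33, T37.
T32 starts before T31 ends → T31 and T32 overlap.
T34 starts after T31 ends — done with T31.
T34 starts after T32 ends — done with T32.
T36 starts before T34 ends → T34 and T36 overlap.
T35 starts after T34 ends — done with T34.
T35 starts after T36 ends — done with T36.
T38 starts before T35 ends → T35 and T38 overlap.
T33 starts before T35 ends → T35 and T33 overlap.
T37 starts before T35 ends → T35 and T37 overlap.
T33 starts before T38 ends → T38 and T33 overlap.
T37 starts after T38 ends.
T37 starts before T33 ends → T33 and T37 overlap.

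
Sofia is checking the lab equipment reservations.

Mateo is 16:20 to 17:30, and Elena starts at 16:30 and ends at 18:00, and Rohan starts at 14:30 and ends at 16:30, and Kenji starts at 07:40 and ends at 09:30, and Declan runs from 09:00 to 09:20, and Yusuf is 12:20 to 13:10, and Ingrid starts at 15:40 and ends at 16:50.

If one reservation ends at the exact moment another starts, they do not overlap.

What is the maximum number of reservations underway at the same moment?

3

Sweep the timeline, counting +1 at each start and −1 at each end (ends before starts at a tie):
07:40 start Kenji → 1
09:00 start Declan → 2
09:20 end Declan → 1
09:30 end Kenji → 0
12:20 start Yusuf → 1
13:10 end Yusuf → 0
14:30 start Rohan → 1
15:40 start Ingrid → 2
16:20 start Mateo → 3
16:30 end Rohan → 2
16:30 start Elena → 3
16:50 end Ingrid → 2
17:30 end Mateo → 1
18:00 end Elena → 0
Peak is 3, at 16:20 (Ingrid, Mateo, Rohan).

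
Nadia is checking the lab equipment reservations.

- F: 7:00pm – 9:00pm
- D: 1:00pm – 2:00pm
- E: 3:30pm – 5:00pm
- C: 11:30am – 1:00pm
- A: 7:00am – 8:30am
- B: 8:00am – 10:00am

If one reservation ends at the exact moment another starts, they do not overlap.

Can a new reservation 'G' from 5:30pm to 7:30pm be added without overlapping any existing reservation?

A: ends 8:30am at or before G starts 5:30pm → clear.
B: ends 10:00am at or before G starts 5:30pm → clear.
C: ends 1:00pm at or before G starts 5:30pm → clear.
D: ends 2:00pm at or before G starts 5:30pm → clear.
E: ends 5:00pm at or before G starts 5:30pm → clear.
F: starts 7:00pm before G ends 7:30pm, and ends 9:00pm after G starts 5:30pm → overlap.
G overlaps F.

No — it overlaps F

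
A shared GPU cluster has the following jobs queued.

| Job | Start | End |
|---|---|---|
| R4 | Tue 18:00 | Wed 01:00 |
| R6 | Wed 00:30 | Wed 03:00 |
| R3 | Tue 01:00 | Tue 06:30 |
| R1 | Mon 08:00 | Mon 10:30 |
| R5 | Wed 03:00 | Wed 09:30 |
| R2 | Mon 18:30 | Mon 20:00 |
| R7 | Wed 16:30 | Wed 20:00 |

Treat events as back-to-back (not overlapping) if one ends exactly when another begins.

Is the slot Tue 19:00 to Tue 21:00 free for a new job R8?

No — it overlaps R4

R1: ends Mon 10:30 at or before R8 starts Tue 19:00 → clear.
R2: ends Mon 20:00 at or before R8 starts Tue 19:00 → clear.
R3: ends Tue 06:30 at or before R8 starts Tue 19:00 → clear.
R4: starts Tue 18:00 before R8 ends Tue 21:00, and ends Wed 01:00 after R8 starts Tue 19:00 → overlap.
R6: starts Wed 00:30 at or after R8 ends Tue 21:00 → clear.
R5: starts Wed 03:00 at or after R8 ends Tue 21:00 → clear.
R7: starts Wed 16:30 at or after R8 ends Tue 21:00 → clear.
R8 overlaps R4.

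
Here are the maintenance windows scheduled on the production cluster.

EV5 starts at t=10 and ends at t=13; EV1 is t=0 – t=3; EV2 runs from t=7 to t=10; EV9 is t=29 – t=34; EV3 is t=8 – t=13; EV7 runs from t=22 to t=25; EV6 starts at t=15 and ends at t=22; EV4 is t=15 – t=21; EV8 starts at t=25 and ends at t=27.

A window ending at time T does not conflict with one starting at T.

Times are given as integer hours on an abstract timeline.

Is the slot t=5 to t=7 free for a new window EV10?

EV1: ends t=3 at or before EV10 starts t=5 → clear.
EV2: starts t=7 at or after EV10 ends t=7 → clear.
EV3: starts t=8 at or after EV10 ends t=7 → clear.
EV5: starts t=10 at or after EV10 ends t=7 → clear.
EV4: starts t=15 at or after EV10 ends t=7 → clear.
EV6: starts t=15 at or after EV10 ends t=7 → clear.
EV7: starts t=22 at or after EV10 ends t=7 → clear.
EV8: starts t=25 at or after EV10 ends t=7 → clear.
EV9: starts t=29 at or after EV10 ends t=7 → clear.

Yes — the slot is free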